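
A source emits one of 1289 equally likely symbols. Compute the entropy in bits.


H = log2(n) = log2(1289) = 10.332

10.332 bits


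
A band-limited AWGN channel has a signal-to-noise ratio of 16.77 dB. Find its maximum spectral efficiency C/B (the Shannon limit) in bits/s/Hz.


SNR_linear = 10^(16.77/10) = 47.5335; C/B = log2(1 + SNR_linear) = log2(1 + 47.5335) = 5.6009

5.6009 bits/s/Hz


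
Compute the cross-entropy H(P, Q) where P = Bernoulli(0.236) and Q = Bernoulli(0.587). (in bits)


H(P,Q) = -p*log2(q) - (1-p)*log2(1-q). -0.236*log2(0.587) = 0.181382; -0.764*log2(0.413) = 0.974701. H(P,Q) = 0.181382 + 0.974701 = 1.1561

1.1561 bits


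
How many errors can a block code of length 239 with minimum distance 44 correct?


Correction capability = floor((d-1)/2) = floor((44-1)/2) = 21

21 errors


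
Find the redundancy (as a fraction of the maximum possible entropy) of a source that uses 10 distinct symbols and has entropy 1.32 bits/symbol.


H_max = log2(K) = log2(10) = 3.3219 bits/symbol. Redundancy = 1 - H/H_max = 1 - 1.32/3.3219 = 1 - 0.3974 = 0.6026

0.6026


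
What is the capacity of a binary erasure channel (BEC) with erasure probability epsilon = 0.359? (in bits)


C = 1 - epsilon = 1 - 0.359 = 0.641

0.641 bits


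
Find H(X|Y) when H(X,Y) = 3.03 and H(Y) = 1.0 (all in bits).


H(X|Y) = H(X,Y) - H(Y) = 3.03 - 1.0 = 2.03

2.03 bits


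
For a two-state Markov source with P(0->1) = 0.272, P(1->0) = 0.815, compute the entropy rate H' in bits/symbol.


Stationary distribution: pi_0 = p10/(p01+p10) = 0.7498, pi_1 = 0.2502. Entropy rate H' = pi_0*H(p01) + pi_1*H(p10) = 0.7498*0.8443 + 0.2502*0.6909 = 0.8059

0.8059 bits/symbol


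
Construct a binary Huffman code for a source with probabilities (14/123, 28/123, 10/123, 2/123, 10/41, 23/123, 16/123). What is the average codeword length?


Huffman construction (repeatedly merge the two least-probable nodes; each merge adds 1 bit to every symbol beneath it): 2/123 + 10/123 = 4/41; 4/41 + 14/123 = 26/123; 16/123 + 23/123 = 13/41; 26/123 + 28/123 = 18/41; 10/41 + 13/41 = 23/41; 18/41 + 23/41 = 1. Resulting codeword lengths (in the order the probabilities were given): (3, 2, 4, 4, 2, 3, 3). L_avg = sum(p_i * l_i) = 14/123*3 + 28/123*2 + 10/123*4 + 2/123*4 + 10/41*2 + 23/123*3 + 16/123*3 = 323/123 = 2.626

2.626 bits


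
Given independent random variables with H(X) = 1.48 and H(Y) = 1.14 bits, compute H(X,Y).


For independent variables, H(X,Y) = H(X) + H(Y) = 1.48 + 1.14 = 2.62

2.62 bits


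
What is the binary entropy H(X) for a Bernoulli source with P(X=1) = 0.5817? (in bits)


H = -p*log2(p) - (1-p)*log2(1-p). -0.5817*log2(0.5817) = 0.454687; -0.4183*log2(0.4183) = 0.525966. H = 0.454687 + 0.525966 = 0.9807

0.9807 bits


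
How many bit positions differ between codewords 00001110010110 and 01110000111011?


Count differing positions: . ^ ^ ^ ^ ^ ^ . ^ . ^ ^ . ^ = 10 differences

10


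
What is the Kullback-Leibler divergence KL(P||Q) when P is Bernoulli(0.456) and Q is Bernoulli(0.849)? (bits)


KL = p*log2(p/q) + (1-p)*log2((1-p)/(1-q)) = 0.456*log2(0.456/0.849) + 0.544*log2(0.544/0.151) = 0.597

0.597 bits


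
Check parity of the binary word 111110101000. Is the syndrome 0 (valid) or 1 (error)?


Syndrome = XOR of all bits = 1 XOR 1 XOR 1 XOR 1 XOR 1 XOR 0 XOR 1 XOR 0 XOR 1 XOR 0 XOR 0 XOR 0 = 1

1


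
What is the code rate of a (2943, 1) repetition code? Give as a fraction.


Rate = k/n = 1/2943

1/2943


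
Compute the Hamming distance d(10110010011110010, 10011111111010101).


Count differing positions: . . ^ . ^ ^ . ^ ^ . . ^ . . ^ ^ ^ = 9 differences

9


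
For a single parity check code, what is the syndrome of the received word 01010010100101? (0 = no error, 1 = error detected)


Syndrome = XOR of all bits = 0 XOR 1 XOR 0 XOR 1 XOR 0 XOR 0 XOR 1 XOR 0 XOR 1 XOR 0 XOR 0 XOR 1 XOR 0 XOR 1 = 0

0


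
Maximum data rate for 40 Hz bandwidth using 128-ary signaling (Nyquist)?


Rate = 2 * B * log2(M) = 2 * 40 * 7.0 = 560.0

560.0 bps


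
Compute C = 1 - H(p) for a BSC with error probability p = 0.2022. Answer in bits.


H(p) = -p*log2(p) - (1-p)*log2(1-p) = -0.2022*log2(0.2022) - 0.7978*log2(0.7978) = 0.466303 + 0.260004 = 0.7263. C = 1 - H(p) = 1 - 0.7263 = 0.2737

0.2737 bits


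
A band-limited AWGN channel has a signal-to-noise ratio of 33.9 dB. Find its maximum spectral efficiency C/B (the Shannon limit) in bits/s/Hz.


SNR_linear = 10^(33.9/10) = 2454.7089; C/B = log2(1 + SNR_linear) = log2(1 + 2454.7089) = 11.2619

11.2619 bits/s/Hz


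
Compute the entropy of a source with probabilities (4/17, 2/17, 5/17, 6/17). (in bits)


H = -sum(p_i * log2(p_i)). Terms: -(4/17)*log2(4/17) = 0.491168; -(2/17)*log2(2/17) = 0.363231; -(5/17)*log2(5/17) = 0.519275; -(6/17)*log2(6/17) = 0.530294. H = 0.491168 + 0.363231 + 0.519275 + 0.530294 = 1.904

1.904 bits


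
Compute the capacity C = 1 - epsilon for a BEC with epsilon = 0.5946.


C = 1 - epsilon = 1 - 0.5946 = 0.4054

0.4054 bits


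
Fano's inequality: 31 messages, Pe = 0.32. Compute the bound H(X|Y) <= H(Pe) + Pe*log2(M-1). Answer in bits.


H(Pe) = -Pe*log2(Pe) - (1-Pe)*log2(1-Pe) = -0.32*log2(0.32) - 0.68*log2(0.68) = 0.526034 + 0.378347 = 0.9044. Pe*log2(M-1) = 0.32*log2(30) = 1.570205. Bound = H(Pe) + Pe*log2(M-1) = 0.526034 + 0.378347 + 1.570205 = 2.4746

2.4746 bits


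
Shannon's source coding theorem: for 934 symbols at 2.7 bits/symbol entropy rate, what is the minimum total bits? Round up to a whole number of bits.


Minimum bits >= n * H = 934 * 2.7 = 2521.8, rounded up to a whole number of bits = 2522

2522 bits


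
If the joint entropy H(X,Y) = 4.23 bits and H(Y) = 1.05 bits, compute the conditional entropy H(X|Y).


H(X|Y) = H(X,Y) - H(Y) = 4.23 - 1.05 = 3.18

3.18 bits


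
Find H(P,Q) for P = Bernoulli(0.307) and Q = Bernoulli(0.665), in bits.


H(P,Q) = -p*log2(q) - (1-p)*log2(1-q). -0.307*log2(0.665) = 0.180692; -0.693*log2(0.335) = 1.093393. H(P,Q) = 0.180692 + 1.093393 = 1.2741

1.2741 bits


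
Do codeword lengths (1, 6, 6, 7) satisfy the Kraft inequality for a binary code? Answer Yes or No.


Kraft sum = sum(2^(-l_i)) = 0.5391, need <= 1. Result: satisfied (a binary prefix-free code with these lengths exists)

Yes


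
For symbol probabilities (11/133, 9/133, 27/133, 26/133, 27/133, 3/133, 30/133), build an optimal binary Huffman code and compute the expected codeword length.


Huffman construction (repeatedly merge the two least-probable nodes; each merge adds 1 bit to every symbol beneath it): 3/133 + 9/133 = 12/133; 11/133 + 12/133 = 23/133; 23/133 + 26/133 = 7/19; 27/133 + 27/133 = 54/133; 30/133 + 7/19 = 79/133; 54/133 + 79/133 = 1. Resulting codeword lengths (in the order the probabilities were given): (4, 5, 2, 3, 2, 5, 2). L_avg = sum(p_i * l_i) = 11/133*4 + 9/133*5 + 27/133*2 + 26/133*3 + 27/133*2 + 3/133*5 + 30/133*2 = 50/19 = 2.6316

2.6316 bits


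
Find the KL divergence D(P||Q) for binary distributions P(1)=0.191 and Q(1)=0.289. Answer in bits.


KL = p*log2(p/q) + (1-p)*log2((1-p)/(1-q)) = 0.191*log2(0.191/0.289) + 0.809*log2(0.809/0.711) = 0.0366

0.0366 bits


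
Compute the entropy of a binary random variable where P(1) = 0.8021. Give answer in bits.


H = -p*log2(p) - (1-p)*log2(1-p). -0.8021*log2(0.8021) = 0.255185; -0.1979*log2(0.1979) = 0.462523. H = 0.255185 + 0.462523 = 0.7177

0.7177 bits


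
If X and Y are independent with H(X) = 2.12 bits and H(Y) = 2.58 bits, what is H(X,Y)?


For independent variables, H(X,Y) = H(X) + H(Y) = 2.12 + 2.58 = 4.7

4.7 bits


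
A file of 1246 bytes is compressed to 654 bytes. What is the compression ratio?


Ratio = original / compressed = 1246 / 654 = 1.9052

1.9052


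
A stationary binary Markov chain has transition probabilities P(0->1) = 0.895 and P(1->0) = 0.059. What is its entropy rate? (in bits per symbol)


Stationary distribution: pi_0 = p10/(p01+p10) = 0.0618, pi_1 = 0.9382. Entropy rate H' = pi_0*H(p01) + pi_1*H(p10) = 0.0618*0.4846 + 0.9382*0.3235 = 0.3334

0.3334 bits/symbol


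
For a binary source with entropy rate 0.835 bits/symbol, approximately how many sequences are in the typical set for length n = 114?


log2|A_typical| = nH = 114 * 0.835 = 95.19, so |A_typical| ~ 2^95.19 = 4.519e+28

4.519e+28


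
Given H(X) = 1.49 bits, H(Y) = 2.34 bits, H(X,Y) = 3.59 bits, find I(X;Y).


I(X;Y) = H(X) + H(Y) - H(X,Y) = 1.49 + 2.34 - 3.59 = 0.24

0.24 bits


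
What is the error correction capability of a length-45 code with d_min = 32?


Correction capability = floor((d-1)/2) = floor((32-1)/2) = 15

15 errors


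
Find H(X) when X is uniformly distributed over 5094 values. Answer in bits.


H = log2(n) = log2(5094) = 12.3146

12.3146 bits


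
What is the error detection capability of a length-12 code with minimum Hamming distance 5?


Detection capability = d_min - 1 = 5 - 1 = 4

4 errors


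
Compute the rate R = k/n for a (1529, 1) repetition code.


Rate = k/n = 1/1529

1/1529


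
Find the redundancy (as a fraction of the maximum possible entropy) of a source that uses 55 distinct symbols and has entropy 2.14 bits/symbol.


H_max = log2(K) = log2(55) = 5.7814 bits/symbol. Redundancy = 1 - H/H_max = 1 - 2.14/5.7814 = 1 - 0.3702 = 0.6298

0.6298


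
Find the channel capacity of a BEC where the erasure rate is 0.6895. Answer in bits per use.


C = 1 - epsilon = 1 - 0.6895 = 0.3105

0.3105 bits


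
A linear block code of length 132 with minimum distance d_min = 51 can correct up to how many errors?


Correction capability = floor((d-1)/2) = floor((51-1)/2) = 25

25 errors


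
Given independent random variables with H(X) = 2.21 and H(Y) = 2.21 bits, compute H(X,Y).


For independent variables, H(X,Y) = H(X) + H(Y) = 2.21 + 2.21 = 4.42

4.42 bits


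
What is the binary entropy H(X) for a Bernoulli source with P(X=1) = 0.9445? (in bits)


H = -p*log2(p) - (1-p)*log2(1-p). -0.9445*log2(0.9445) = 0.077805; -0.0555*log2(0.0555) = 0.231511. H = 0.077805 + 0.231511 = 0.3093

0.3093 bits


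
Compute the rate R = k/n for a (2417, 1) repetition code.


Rate = k/n = 1/2417

1/2417


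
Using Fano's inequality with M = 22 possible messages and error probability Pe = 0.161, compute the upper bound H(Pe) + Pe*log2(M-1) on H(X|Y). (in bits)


H(Pe) = -Pe*log2(Pe) - (1-Pe)*log2(1-Pe) = -0.161*log2(0.161) - 0.839*log2(0.839) = 0.424214 + 0.212483 = 0.6367. Pe*log2(M-1) = 0.161*log2(21) = 0.707163. Bound = H(Pe) + Pe*log2(M-1) = 0.424214 + 0.212483 + 0.707163 = 1.3439

1.3439 bits


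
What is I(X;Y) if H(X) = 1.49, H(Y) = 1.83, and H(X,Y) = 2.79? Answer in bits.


I(X;Y) = H(X) + H(Y) - H(X,Y) = 1.49 + 1.83 - 2.79 = 0.53

0.53 bits


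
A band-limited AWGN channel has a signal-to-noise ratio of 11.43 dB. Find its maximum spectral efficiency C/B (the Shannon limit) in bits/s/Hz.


SNR_linear = 10^(11.43/10) = 13.8995; C/B = log2(1 + SNR_linear) = log2(1 + 13.8995) = 3.8972

3.8972 bits/s/Hz


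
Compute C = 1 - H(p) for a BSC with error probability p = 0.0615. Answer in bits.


H(p) = -p*log2(p) - (1-p)*log2(1-p) = -0.0615*log2(0.0615) - 0.9385*log2(0.9385) = 0.247431 + 0.085940 = 0.3334. C = 1 - H(p) = 1 - 0.3334 = 0.6666

0.6666 bits


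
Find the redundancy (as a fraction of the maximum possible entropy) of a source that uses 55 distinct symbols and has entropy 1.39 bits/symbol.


H_max = log2(K) = log2(55) = 5.7814 bits/symbol. Redundancy = 1 - H/H_max = 1 - 1.39/5.7814 = 1 - 0.2404 = 0.7596

0.7596


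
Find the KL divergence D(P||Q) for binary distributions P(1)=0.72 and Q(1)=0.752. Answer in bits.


KL = p*log2(p/q) + (1-p)*log2((1-p)/(1-q)) = 0.72*log2(0.72/0.752) + 0.28*log2(0.28/0.248) = 0.0039

0.0039 bits


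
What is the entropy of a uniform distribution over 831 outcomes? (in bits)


H = log2(n) = log2(831) = 9.6987

9.6987 bits


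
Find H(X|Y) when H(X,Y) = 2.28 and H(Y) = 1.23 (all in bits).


H(X|Y) = H(X,Y) - H(Y) = 2.28 - 1.23 = 1.05

1.05 bits


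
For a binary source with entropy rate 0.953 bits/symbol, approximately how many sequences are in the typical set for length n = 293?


log2|A_typical| = nH = 293 * 0.953 = 279.229, so |A_typical| ~ 2^279.229 = 1.138e+84

1.138e+84


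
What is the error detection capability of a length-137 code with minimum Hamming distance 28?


Detection capability = d_min - 1 = 28 - 1 = 27

27 errors


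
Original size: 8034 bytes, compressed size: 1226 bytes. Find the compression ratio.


Ratio = original / compressed = 8034 / 1226 = 6.553

6.553


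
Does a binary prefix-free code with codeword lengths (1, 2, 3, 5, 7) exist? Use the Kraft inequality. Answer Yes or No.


Kraft sum = sum(2^(-l_i)) = 0.9141, need <= 1. Result: satisfied (a binary prefix-free code with these lengths exists)

Yes


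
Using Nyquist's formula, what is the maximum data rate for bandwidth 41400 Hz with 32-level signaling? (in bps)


Rate = 2 * B * log2(M) = 2 * 41400 * 5.0 = 414000.0

414000.0 bps


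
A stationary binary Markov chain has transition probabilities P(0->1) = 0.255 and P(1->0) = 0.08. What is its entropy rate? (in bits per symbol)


Stationary distribution: pi_0 = p10/(p01+p10) = 0.2388, pi_1 = 0.7612. Entropy rate H' = pi_0*H(p01) + pi_1*H(p10) = 0.2388*0.8191 + 0.7612*0.4022 = 0.5017

0.5017 bits/symbol


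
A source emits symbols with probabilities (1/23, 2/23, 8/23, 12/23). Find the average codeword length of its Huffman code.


Huffman construction (repeatedly merge the two least-probable nodes; each merge adds 1 bit to every symbol beneath it): 1/23 + 2/23 = 3/23; 3/23 + 8/23 = 11/23; 11/23 + 12/23 = 1. Resulting codeword lengths (in the order the probabilities were given): (3, 3, 2, 1). L_avg = sum(p_i * l_i) = 1/23*3 + 2/23*3 + 8/23*2 + 12/23*1 = 37/23 = 1.6087

1.6087 bits


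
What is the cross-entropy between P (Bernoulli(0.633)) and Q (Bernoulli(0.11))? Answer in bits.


H(P,Q) = -p*log2(q) - (1-p)*log2(1-q). -0.633*log2(0.11) = 2.015741; -0.367*log2(0.89) = 0.061701. H(P,Q) = 2.015741 + 0.061701 = 2.0774

2.0774 bits


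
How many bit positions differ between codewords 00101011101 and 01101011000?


Count differing positions: . ^ . . . . . . ^ . ^ = 3 differences

3


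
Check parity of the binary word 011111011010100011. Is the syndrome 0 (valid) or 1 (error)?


Syndrome = XOR of all bits = 0 XOR 1 XOR 1 XOR 1 XOR 1 XOR 1 XOR 0 XOR 1 XOR 1 XOR 0 XOR 1 XOR 0 XOR 1 XOR 0 XOR 0 XOR 0 XOR 1 XOR 1 = 1

1


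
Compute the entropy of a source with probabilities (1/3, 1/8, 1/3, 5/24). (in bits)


H = -sum(p_i * log2(p_i)). Terms: -(1/3)*log2(1/3) = 0.528321; -(1/8)*log2(1/8) = 0.375000; -(1/3)*log2(1/3) = 0.528321; -(5/24)*log2(5/24) = 0.471466. H = 0.528321 + 0.375000 + 0.528321 + 0.471466 = 1.9031

1.9031 bits


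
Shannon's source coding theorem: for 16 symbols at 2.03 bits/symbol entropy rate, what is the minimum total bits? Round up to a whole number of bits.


Minimum bits >= n * H = 16 * 2.03 = 32.48, rounded up to a whole number of bits = 33

33 bits


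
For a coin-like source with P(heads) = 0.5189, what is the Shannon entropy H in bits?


H = -p*log2(p) - (1-p)*log2(1-p). -0.5189*log2(0.5189) = 0.491124; -0.4811*log2(0.4811) = 0.507845. H = 0.491124 + 0.507845 = 0.999

0.999 bits


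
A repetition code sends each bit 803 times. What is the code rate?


Rate = k/n = 1/803

1/803


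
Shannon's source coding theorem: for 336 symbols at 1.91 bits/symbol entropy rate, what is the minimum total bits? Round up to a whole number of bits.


Minimum bits >= n * H = 336 * 1.91 = 641.76, rounded up to a whole number of bits = 642

642 bits


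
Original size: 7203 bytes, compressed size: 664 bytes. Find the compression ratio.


Ratio = original / compressed = 7203 / 664 = 10.8479

10.8479


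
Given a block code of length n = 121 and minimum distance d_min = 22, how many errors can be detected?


Detection capability = d_min - 1 = 22 - 1 = 21

21 errors


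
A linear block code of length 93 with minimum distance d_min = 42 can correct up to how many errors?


Correction capability = floor((d-1)/2) = floor((42-1)/2) = 20

20 errors


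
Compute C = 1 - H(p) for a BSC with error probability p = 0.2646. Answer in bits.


H(p) = -p*log2(p) - (1-p)*log2(1-p) = -0.2646*log2(0.2646) - 0.7354*log2(0.7354) = 0.507533 + 0.326076 = 0.8336. C = 1 - H(p) = 1 - 0.8336 = 0.1664

0.1664 bits


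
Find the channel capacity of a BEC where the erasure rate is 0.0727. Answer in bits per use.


C = 1 - epsilon = 1 - 0.0727 = 0.9273

0.9273 bits


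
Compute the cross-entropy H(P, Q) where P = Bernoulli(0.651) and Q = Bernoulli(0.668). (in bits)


H(P,Q) = -p*log2(q) - (1-p)*log2(1-q). -0.651*log2(0.668) = 0.378934; -0.349*log2(0.332) = 0.555170. H(P,Q) = 0.378934 + 0.555170 = 0.9341

0.9341 bits


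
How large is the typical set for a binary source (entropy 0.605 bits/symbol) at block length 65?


log2|A_typical| = nH = 65 * 0.605 = 39.325, so |A_typical| ~ 2^39.325 = 6.887e+11

6.887e+11


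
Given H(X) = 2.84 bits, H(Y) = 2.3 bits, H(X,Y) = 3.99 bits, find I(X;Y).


I(X;Y) = H(X) + H(Y) - H(X,Y) = 2.84 + 2.3 - 3.99 = 1.15

1.15 bits


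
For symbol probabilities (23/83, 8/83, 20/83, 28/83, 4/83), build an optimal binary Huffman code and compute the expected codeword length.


Huffman construction (repeatedly merge the two least-probable nodes; each merge adds 1 bit to every symbol beneath it): 4/83 + 8/83 = 12/83; 12/83 + 20/83 = 32/83; 23/83 + 28/83 = 51/83; 32/83 + 51/83 = 1. Resulting codeword lengths (in the order the probabilities were given): (2, 3, 2, 2, 3). L_avg = sum(p_i * l_i) = 23/83*2 + 8/83*3 + 20/83*2 + 28/83*2 + 4/83*3 = 178/83 = 2.1446

2.1446 bits


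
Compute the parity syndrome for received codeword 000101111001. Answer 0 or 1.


Syndrome = XOR of all bits = 0 XOR 0 XOR 0 XOR 1 XOR 0 XOR 1 XOR 1 XOR 1 XOR 1 XOR 0 XOR 0 XOR 1 = 0

0


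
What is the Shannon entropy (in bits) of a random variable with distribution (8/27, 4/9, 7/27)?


H = -sum(p_i * log2(p_i)). Terms: -(8/27)*log2(8/27) = 0.519967; -(4/9)*log2(4/9) = 0.519967; -(7/27)*log2(7/27) = 0.504916. H = 0.519967 + 0.519967 + 0.504916 = 1.5448

1.5448 bits


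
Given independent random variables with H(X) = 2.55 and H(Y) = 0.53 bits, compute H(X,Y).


For independent variables, H(X,Y) = H(X) + H(Y) = 2.55 + 0.53 = 3.08

3.08 bits


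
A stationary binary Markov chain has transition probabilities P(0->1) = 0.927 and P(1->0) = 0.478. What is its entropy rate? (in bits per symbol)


Stationary distribution: pi_0 = p10/(p01+p10) = 0.3402, pi_1 = 0.6598. Entropy rate H' = pi_0*H(p01) + pi_1*H(p10) = 0.3402*0.377 + 0.6598*0.9986 = 0.7871

0.7871 bits/symbol


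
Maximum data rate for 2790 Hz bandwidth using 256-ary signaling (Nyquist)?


Rate = 2 * B * log2(M) = 2 * 2790 * 8.0 = 44640.0

44640.0 bps


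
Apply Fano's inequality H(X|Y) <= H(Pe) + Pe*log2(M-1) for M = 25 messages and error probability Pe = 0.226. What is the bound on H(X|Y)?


H(Pe) = -Pe*log2(Pe) - (1-Pe)*log2(1-Pe) = -0.226*log2(0.226) - 0.774*log2(0.774) = 0.484907 + 0.286066 = 0.771. Pe*log2(M-1) = 0.226*log2(24) = 1.036202. Bound = H(Pe) + Pe*log2(M-1) = 0.484907 + 0.286066 + 1.036202 = 1.8072

1.8072 bits


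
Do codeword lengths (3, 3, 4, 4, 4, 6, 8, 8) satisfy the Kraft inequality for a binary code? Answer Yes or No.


Kraft sum = sum(2^(-l_i)) = 0.4609, need <= 1. Result: satisfied (a binary prefix-free code with these lengths exists)

Yes


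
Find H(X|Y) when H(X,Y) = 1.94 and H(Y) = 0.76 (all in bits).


H(X|Y) = H(X,Y) - H(Y) = 1.94 - 0.76 = 1.18

1.18 bits


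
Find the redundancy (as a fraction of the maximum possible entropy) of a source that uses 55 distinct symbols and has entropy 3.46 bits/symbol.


H_max = log2(K) = log2(55) = 5.7814 bits/symbol. Redundancy = 1 - H/H_max = 1 - 3.46/5.7814 = 1 - 0.5985 = 0.4015

0.4015


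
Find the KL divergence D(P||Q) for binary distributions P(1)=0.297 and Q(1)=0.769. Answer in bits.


KL = p*log2(p/q) + (1-p)*log2((1-p)/(1-q)) = 0.297*log2(0.297/0.769) + 0.703*log2(0.703/0.231) = 0.7211

0.7211 bits


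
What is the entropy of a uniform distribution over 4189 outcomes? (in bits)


H = log2(n) = log2(4189) = 12.0324

12.0324 bits


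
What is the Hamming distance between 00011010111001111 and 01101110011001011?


Count differing positions: . ^ ^ ^ . ^ . . ^ . . . . . ^ . . = 6 differences

6


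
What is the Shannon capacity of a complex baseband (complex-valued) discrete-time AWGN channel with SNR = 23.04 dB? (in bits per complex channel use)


SNR_linear = 10^(23.04/10) = 201.3724; C = log2(1 + SNR_linear) = log2(1 + 201.3724) = 7.6609

7.6609 bits/channel use


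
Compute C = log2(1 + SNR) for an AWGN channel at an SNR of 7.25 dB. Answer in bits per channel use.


SNR_linear = 10^(7.25/10) = 5.3088; C = log2(1 + SNR_linear) = log2(1 + 5.3088) = 2.6574

2.6574 bits/channel use


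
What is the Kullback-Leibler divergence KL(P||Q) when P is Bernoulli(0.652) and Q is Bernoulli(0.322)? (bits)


KL = p*log2(p/q) + (1-p)*log2((1-p)/(1-q)) = 0.652*log2(0.652/0.322) + 0.348*log2(0.348/0.678) = 0.3288

0.3288 bits


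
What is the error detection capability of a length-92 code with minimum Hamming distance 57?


Detection capability = d_min - 1 = 57 - 1 = 56

56 errors


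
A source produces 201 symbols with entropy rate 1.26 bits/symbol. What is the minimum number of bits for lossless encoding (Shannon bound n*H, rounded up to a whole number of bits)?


Minimum bits >= n * H = 201 * 1.26 = 253.26, rounded up to a whole number of bits = 254

254 bits


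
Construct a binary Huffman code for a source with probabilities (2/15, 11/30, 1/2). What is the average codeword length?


Huffman construction (repeatedly merge the two least-probable nodes; each merge adds 1 bit to every symbol beneath it): 2/15 + 11/30 = 1/2; 1/2 + 1/2 = 1. Resulting codeword lengths (in the order the probabilities were given): (2, 2, 1). L_avg = sum(p_i * l_i) = 2/15*2 + 11/30*2 + 1/2*1 = 3/2 = 1.5

1.5 bits


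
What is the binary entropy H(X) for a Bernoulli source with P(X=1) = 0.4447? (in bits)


H = -p*log2(p) - (1-p)*log2(1-p). -0.4447*log2(0.4447) = 0.519897; -0.5553*log2(0.5553) = 0.471261. H = 0.519897 + 0.471261 = 0.9912

0.9912 bits


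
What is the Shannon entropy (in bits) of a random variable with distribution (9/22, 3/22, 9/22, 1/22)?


H = -sum(p_i * log2(p_i)). Terms: -(9/22)*log2(9/22) = 0.527525; -(3/22)*log2(3/22) = 0.391973; -(9/22)*log2(9/22) = 0.527525; -(1/22)*log2(1/22) = 0.202701. H = 0.527525 + 0.391973 + 0.527525 + 0.202701 = 1.6497

1.6497 bits


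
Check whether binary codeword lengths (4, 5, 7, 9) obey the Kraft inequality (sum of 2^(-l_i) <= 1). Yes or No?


Kraft sum = sum(2^(-l_i)) = 0.1035, need <= 1. Result: satisfied (a binary prefix-free code with these lengths exists)

Yes


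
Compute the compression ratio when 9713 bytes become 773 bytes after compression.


Ratio = original / compressed = 9713 / 773 = 12.5653

12.5653


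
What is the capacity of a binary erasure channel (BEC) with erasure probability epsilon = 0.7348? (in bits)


C = 1 - epsilon = 1 - 0.7348 = 0.2652

0.2652 bits


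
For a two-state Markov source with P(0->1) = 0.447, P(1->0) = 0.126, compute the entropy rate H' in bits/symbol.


Stationary distribution: pi_0 = p10/(p01+p10) = 0.2199, pi_1 = 0.7801. Entropy rate H' = pi_0*H(p01) + pi_1*H(p10) = 0.2199*0.9919 + 0.7801*0.5464 = 0.6443

0.6443 bits/symbol


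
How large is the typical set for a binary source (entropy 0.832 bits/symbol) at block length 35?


log2|A_typical| = nH = 35 * 0.832 = 29.12, so |A_typical| ~ 2^29.12 = 5.834e+08

5.834e+08


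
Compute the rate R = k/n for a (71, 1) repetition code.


Rate = k/n = 1/71

1/71


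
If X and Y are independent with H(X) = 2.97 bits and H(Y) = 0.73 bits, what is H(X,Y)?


For independent variables, H(X,Y) = H(X) + H(Y) = 2.97 + 0.73 = 3.7

3.7 bits


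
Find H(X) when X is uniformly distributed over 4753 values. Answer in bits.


H = log2(n) = log2(4753) = 12.2146

12.2146 bits


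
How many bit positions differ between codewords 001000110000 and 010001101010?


Count differing positions: . ^ ^ . . ^ . ^ ^ . ^ . = 6 differences

6


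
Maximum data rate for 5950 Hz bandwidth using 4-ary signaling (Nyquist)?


Rate = 2 * B * log2(M) = 2 * 5950 * 2.0 = 23800.0

23800.0 bps


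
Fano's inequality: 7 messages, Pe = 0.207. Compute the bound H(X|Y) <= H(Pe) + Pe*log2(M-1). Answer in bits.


H(Pe) = -Pe*log2(Pe) - (1-Pe)*log2(1-Pe) = -0.207*log2(0.207) - 0.793*log2(0.793) = 0.470366 + 0.265344 = 0.7357. Pe*log2(M-1) = 0.207*log2(6) = 0.535087. Bound = H(Pe) + Pe*log2(M-1) = 0.470366 + 0.265344 + 0.535087 = 1.2708

1.2708 bits


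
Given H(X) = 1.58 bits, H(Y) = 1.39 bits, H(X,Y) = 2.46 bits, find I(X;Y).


I(X;Y) = H(X) + H(Y) - H(X,Y) = 1.58 + 1.39 - 2.46 = 0.51

0.51 bits


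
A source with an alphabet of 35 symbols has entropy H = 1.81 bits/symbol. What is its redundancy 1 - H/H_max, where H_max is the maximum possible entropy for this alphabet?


H_max = log2(K) = log2(35) = 5.1293 bits/symbol. Redundancy = 1 - H/H_max = 1 - 1.81/5.1293 = 1 - 0.3529 = 0.6471

0.6471


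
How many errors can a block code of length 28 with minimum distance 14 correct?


Correction capability = floor((d-1)/2) = floor((14-1)/2) = 6

6 errors


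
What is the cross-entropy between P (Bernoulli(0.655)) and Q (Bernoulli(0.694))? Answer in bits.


H(P,Q) = -p*log2(q) - (1-p)*log2(1-q). -0.655*log2(0.694) = 0.345180; -0.345*log2(0.306) = 0.589397. H(P,Q) = 0.345180 + 0.589397 = 0.9346

0.9346 bits


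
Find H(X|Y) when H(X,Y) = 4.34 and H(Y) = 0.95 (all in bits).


H(X|Y) = H(X,Y) - H(Y) = 4.34 - 0.95 = 3.39

3.39 bits


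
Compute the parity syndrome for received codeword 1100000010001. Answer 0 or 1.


Syndrome = XOR of all bits = 1 XOR 1 XOR 0 XOR 0 XOR 0 XOR 0 XOR 0 XOR 0 XOR 1 XOR 0 XOR 0 XOR 0 XOR 1 = 0

0


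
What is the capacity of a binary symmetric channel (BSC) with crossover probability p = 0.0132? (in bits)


H(p) = -p*log2(p) - (1-p)*log2(1-p) = -0.0132*log2(0.0132) - 0.9868*log2(0.9868) = 0.082412 + 0.018917 = 0.1013. C = 1 - H(p) = 1 - 0.1013 = 0.8987

0.8987 bits


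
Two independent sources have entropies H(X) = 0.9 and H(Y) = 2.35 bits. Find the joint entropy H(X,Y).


For independent variables, H(X,Y) = H(X) + H(Y) = 0.9 + 2.35 = 3.25

3.25 bits


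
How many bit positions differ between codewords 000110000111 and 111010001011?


Count differing positions: ^ ^ ^ ^ . . . . ^ ^ . . = 6 differences

6


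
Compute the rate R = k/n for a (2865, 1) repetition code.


Rate = k/n = 1/2865

1/2865


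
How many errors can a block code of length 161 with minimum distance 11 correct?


Correction capability = floor((d-1)/2) = floor((11-1)/2) = 5

5 errors


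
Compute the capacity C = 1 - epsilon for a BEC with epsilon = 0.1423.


C = 1 - epsilon = 1 - 0.1423 = 0.8577

0.8577 bits


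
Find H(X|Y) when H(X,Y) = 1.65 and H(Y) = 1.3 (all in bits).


H(X|Y) = H(X,Y) - H(Y) = 1.65 - 1.3 = 0.35

0.35 bits


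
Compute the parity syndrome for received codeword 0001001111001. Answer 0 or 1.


Syndrome = XOR of all bits = 0 XOR 0 XOR 0 XOR 1 XOR 0 XOR 0 XOR 1 XOR 1 XOR 1 XOR 1 XOR 0 XOR 0 XOR 1 = 0

0


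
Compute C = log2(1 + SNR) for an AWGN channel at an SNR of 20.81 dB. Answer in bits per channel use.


SNR_linear = 10^(20.81/10) = 120.5036; C = log2(1 + SNR_linear) = log2(1 + 120.5036) = 6.9249

6.9249 bits/channel use


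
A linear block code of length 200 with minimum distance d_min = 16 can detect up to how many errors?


Detection capability = d_min - 1 = 16 - 1 = 15

15 errors


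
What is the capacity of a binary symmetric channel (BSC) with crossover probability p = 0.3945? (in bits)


H(p) = -p*log2(p) - (1-p)*log2(1-p) = -0.3945*log2(0.3945) - 0.6055*log2(0.6055) = 0.529381 + 0.438262 = 0.9676. C = 1 - H(p) = 1 - 0.9676 = 0.0324

0.0324 bits


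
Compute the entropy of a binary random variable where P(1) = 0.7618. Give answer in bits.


H = -p*log2(p) - (1-p)*log2(1-p). -0.7618*log2(0.7618) = 0.299019; -0.2382*log2(0.2382) = 0.493016. H = 0.299019 + 0.493016 = 0.792

0.792 bits


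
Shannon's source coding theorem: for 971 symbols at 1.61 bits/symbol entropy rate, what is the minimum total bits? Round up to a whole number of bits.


Minimum bits >= n * H = 971 * 1.61 = 1563.31, rounded up to a whole number of bits = 1564

1564 bits


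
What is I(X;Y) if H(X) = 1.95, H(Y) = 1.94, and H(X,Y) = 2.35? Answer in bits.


I(X;Y) = H(X) + H(Y) - H(X,Y) = 1.95 + 1.94 - 2.35 = 1.54

1.54 bits


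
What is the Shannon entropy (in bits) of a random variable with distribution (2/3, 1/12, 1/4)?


H = -sum(p_i * log2(p_i)). Terms: -(2/3)*log2(2/3) = 0.389975; -(1/12)*log2(1/12) = 0.298747; -(1/4)*log2(1/4) = 0.500000. H = 0.389975 + 0.298747 + 0.500000 = 1.1887

1.1887 bits


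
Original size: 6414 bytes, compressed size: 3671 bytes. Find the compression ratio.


Ratio = original / compressed = 6414 / 3671 = 1.7472

1.7472


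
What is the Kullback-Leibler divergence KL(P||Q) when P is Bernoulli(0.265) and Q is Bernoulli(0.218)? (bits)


KL = p*log2(p/q) + (1-p)*log2((1-p)/(1-q)) = 0.265*log2(0.265/0.218) + 0.735*log2(0.735/0.782) = 0.0089

0.0089 bits


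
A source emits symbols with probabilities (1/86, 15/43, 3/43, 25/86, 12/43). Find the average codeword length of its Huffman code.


Huffman construction (repeatedly merge the two least-probable nodes; each merge adds 1 bit to every symbol beneath it): 1/86 + 3/43 = 7/86; 7/86 + 12/43 = 31/86; 25/86 + 15/43 = 55/86; 31/86 + 55/86 = 1. Resulting codeword lengths (in the order the probabilities were given): (3, 2, 3, 2, 2). L_avg = sum(p_i * l_i) = 1/86*3 + 15/43*2 + 3/43*3 + 25/86*2 + 12/43*2 = 179/86 = 2.0814

2.0814 bits


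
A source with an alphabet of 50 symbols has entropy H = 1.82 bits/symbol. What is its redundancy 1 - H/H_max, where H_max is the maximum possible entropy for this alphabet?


H_max = log2(K) = log2(50) = 5.6439 bits/symbol. Redundancy = 1 - H/H_max = 1 - 1.82/5.6439 = 1 - 0.3225 = 0.6775

0.6775


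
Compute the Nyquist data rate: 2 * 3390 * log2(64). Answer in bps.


Rate = 2 * B * log2(M) = 2 * 3390 * 6.0 = 40680.0

40680.0 bps


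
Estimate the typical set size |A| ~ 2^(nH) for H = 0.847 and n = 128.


log2|A_typical| = nH = 128 * 0.847 = 108.416, so |A_typical| ~ 2^108.416 = 4.330e+32

4.330e+32


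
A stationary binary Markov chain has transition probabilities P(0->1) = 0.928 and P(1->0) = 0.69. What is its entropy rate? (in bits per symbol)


Stationary distribution: pi_0 = p10/(p01+p10) = 0.4265, pi_1 = 0.5735. Entropy rate H' = pi_0*H(p01) + pi_1*H(p10) = 0.4265*0.3733 + 0.5735*0.8932 = 0.6715

0.6715 bits/symbol


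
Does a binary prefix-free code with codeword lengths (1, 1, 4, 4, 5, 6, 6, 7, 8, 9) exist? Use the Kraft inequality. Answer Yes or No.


Kraft sum = sum(2^(-l_i)) = 1.2012, need <= 1. Result: violated (a binary prefix-free code with these lengths cannot exist)

No


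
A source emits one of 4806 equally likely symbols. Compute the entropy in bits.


H = log2(n) = log2(4806) = 12.2306

12.2306 bits


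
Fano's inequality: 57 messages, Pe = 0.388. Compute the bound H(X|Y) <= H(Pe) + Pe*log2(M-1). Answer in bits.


H(Pe) = -Pe*log2(Pe) - (1-Pe)*log2(1-Pe) = -0.388*log2(0.388) - 0.612*log2(0.612) = 0.529958 + 0.433539 = 0.9635. Pe*log2(M-1) = 0.388*log2(56) = 2.253254. Bound = H(Pe) + Pe*log2(M-1) = 0.529958 + 0.433539 + 2.253254 = 3.2168

3.2168 bits


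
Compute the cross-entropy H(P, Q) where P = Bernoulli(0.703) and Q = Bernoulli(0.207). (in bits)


H(P,Q) = -p*log2(q) - (1-p)*log2(1-q). -0.703*log2(0.207) = 1.597425; -0.297*log2(0.793) = 0.099378. H(P,Q) = 1.597425 + 0.099378 = 1.6968

1.6968 bits


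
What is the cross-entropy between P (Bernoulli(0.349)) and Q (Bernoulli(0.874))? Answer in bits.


H(P,Q) = -p*log2(q) - (1-p)*log2(1-q). -0.349*log2(0.874) = 0.067809; -0.651*log2(0.126) = 1.945516. H(P,Q) = 0.067809 + 1.945516 = 2.0133

2.0133 bits


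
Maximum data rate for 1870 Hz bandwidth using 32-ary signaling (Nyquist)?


Rate = 2 * B * log2(M) = 2 * 1870 * 5.0 = 18700.0

18700.0 bps


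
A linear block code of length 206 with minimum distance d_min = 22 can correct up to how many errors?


Correction capability = floor((d-1)/2) = floor((22-1)/2) = 10

10 errors


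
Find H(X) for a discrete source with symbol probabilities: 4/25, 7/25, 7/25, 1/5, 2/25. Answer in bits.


H = -sum(p_i * log2(p_i)). Terms: -(4/25)*log2(4/25) = 0.423017; -(7/25)*log2(7/25) = 0.514220; -(7/25)*log2(7/25) = 0.514220; -(1/5)*log2(1/5) = 0.464386; -(2/25)*log2(2/25) = 0.291508. H = 0.423017 + 0.514220 + 0.514220 + 0.464386 + 0.291508 = 2.2074

2.2074 bits


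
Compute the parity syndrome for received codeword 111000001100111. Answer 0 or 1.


Syndrome = XOR of all bits = 1 XOR 1 XOR 1 XOR 0 XOR 0 XOR 0 XOR 0 XOR 0 XOR 1 XOR 1 XOR 0 XOR 0 XOR 1 XOR 1 XOR 1 = 0

0


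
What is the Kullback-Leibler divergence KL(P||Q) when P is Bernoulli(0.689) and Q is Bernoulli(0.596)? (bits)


KL = p*log2(p/q) + (1-p)*log2((1-p)/(1-q)) = 0.689*log2(0.689/0.596) + 0.311*log2(0.311/0.404) = 0.0267

0.0267 bits


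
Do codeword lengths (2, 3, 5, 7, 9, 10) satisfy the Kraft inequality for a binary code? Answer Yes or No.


Kraft sum = sum(2^(-l_i)) = 0.417, need <= 1. Result: satisfied (a binary prefix-free code with these lengths exists)

Yes


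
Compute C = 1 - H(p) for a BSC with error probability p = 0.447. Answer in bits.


H(p) = -p*log2(p) - (1-p)*log2(1-p) = -0.447*log2(0.447) - 0.553*log2(0.553) = 0.519259 + 0.472621 = 0.9919. C = 1 - H(p) = 1 - 0.9919 = 0.0081

0.0081 bits


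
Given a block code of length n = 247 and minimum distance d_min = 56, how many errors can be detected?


Detection capability = d_min - 1 = 56 - 1 = 55

55 errors


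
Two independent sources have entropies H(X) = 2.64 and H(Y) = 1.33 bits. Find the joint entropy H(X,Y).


For independent variables, H(X,Y) = H(X) + H(Y) = 2.64 + 1.33 = 3.97

3.97 bits


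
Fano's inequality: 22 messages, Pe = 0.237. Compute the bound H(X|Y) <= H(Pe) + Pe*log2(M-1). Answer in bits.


H(Pe) = -Pe*log2(Pe) - (1-Pe)*log2(1-Pe) = -0.237*log2(0.237) - 0.763*log2(0.763) = 0.492259 + 0.297757 = 0.79. Pe*log2(M-1) = 0.237*log2(21) = 1.040979. Bound = H(Pe) + Pe*log2(M-1) = 0.492259 + 0.297757 + 1.040979 = 1.831

1.831 bits


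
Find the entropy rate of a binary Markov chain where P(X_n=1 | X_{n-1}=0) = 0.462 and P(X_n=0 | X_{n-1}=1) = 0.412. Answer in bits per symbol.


Stationary distribution: pi_0 = p10/(p01+p10) = 0.4714, pi_1 = 0.5286. Entropy rate H' = pi_0*H(p01) + pi_1*H(p10) = 0.4714*0.9958 + 0.5286*0.9775 = 0.9862

0.9862 bits/symbol


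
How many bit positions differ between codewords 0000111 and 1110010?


Count differing positions: ^ ^ ^ . ^ . ^ = 5 differences

5


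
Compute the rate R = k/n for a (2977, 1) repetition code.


Rate = k/n = 1/2977

1/2977


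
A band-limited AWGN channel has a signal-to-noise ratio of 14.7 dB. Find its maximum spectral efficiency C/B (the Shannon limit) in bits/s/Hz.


SNR_linear = 10^(14.7/10) = 29.5121; C/B = log2(1 + SNR_linear) = log2(1 + 29.5121) = 4.9313

4.9313 bits/s/Hz


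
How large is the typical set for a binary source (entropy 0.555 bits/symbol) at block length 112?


log2|A_typical| = nH = 112 * 0.555 = 62.16, so |A_typical| ~ 2^62.16 = 5.153e+18

5.153e+18


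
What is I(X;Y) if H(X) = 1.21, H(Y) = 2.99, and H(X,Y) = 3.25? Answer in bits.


I(X;Y) = H(X) + H(Y) - H(X,Y) = 1.21 + 2.99 - 3.25 = 0.95

0.95 bits


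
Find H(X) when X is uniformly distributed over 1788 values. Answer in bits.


H = log2(n) = log2(1788) = 10.8041

10.8041 bits


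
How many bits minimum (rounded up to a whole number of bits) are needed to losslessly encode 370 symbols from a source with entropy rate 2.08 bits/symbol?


Minimum bits >= n * H = 370 * 2.08 = 769.6, rounded up to a whole number of bits = 770

770 bits


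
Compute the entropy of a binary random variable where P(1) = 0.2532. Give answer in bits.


H = -p*log2(p) - (1-p)*log2(1-p). -0.2532*log2(0.2532) = 0.501754; -0.7468*log2(0.7468) = 0.314557. H = 0.501754 + 0.314557 = 0.8163

0.8163 bits


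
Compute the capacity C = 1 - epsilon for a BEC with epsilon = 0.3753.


C = 1 - epsilon = 1 - 0.3753 = 0.6247

0.6247 bits


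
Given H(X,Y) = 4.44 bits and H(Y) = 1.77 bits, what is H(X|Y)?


H(X|Y) = H(X,Y) - H(Y) = 4.44 - 1.77 = 2.67

2.67 bits


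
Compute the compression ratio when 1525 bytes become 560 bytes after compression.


Ratio = original / compressed = 1525 / 560 = 2.7232

2.7232


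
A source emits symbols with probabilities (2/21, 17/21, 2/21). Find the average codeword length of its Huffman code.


Huffman construction (repeatedly merge the two least-probable nodes; each merge adds 1 bit to every symbol beneath it): 2/21 + 2/21 = 4/21; 4/21 + 17/21 = 1. Resulting codeword lengths (in the order the probabilities were given): (2, 1, 2). L_avg = sum(p_i * l_i) = 2/21*2 + 17/21*1 + 2/21*2 = 25/21 = 1.1905

1.1905 bits


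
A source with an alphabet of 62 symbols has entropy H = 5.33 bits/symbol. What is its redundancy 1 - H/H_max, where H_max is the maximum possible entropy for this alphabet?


H_max = log2(K) = log2(62) = 5.9542 bits/symbol. Redundancy = 1 - H/H_max = 1 - 5.33/5.9542 = 1 - 0.8952 = 0.1048

0.1048


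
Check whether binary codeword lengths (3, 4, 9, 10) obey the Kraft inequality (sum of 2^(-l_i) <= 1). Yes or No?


Kraft sum = sum(2^(-l_i)) = 0.1904, need <= 1. Result: satisfied (a binary prefix-free code with these lengths exists)

Yes


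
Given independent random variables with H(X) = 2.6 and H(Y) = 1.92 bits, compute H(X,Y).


For independent variables, H(X,Y) = H(X) + H(Y) = 2.6 + 1.92 = 4.52

4.52 bits


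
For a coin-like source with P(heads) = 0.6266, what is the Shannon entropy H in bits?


H = -p*log2(p) - (1-p)*log2(1-p). -0.6266*log2(0.6266) = 0.422569; -0.3734*log2(0.3734) = 0.530678. H = 0.422569 + 0.530678 = 0.9532

0.9532 bits


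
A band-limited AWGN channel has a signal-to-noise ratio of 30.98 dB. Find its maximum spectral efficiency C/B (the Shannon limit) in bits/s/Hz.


SNR_linear = 10^(30.98/10) = 1253.1412; C/B = log2(1 + SNR_linear) = log2(1 + 1253.1412) = 10.2925

10.2925 bits/s/Hz


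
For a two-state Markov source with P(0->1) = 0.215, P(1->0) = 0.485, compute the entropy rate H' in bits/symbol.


Stationary distribution: pi_0 = p10/(p01+p10) = 0.6929, pi_1 = 0.3071. Entropy rate H' = pi_0*H(p01) + pi_1*H(p10) = 0.6929*0.7509 + 0.3071*0.9994 = 0.8272

0.8272 bits/symbol


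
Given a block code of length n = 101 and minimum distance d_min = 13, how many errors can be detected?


Detection capability = d_min - 1 = 13 - 1 = 12

12 errors


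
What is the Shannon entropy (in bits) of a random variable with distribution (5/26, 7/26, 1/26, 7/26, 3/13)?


H = -sum(p_i * log2(p_i)). Terms: -(5/26)*log2(5/26) = 0.457406; -(7/26)*log2(7/26) = 0.509677; -(1/26)*log2(1/26) = 0.180786; -(7/26)*log2(7/26) = 0.509677; -(3/13)*log2(3/13) = 0.488187. H = 0.457406 + 0.509677 + 0.180786 + 0.509677 + 0.488187 = 2.1457

2.1457 bits


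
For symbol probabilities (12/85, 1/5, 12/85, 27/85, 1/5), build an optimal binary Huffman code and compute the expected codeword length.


Huffman construction (repeatedly merge the two least-probable nodes; each merge adds 1 bit to every symbol beneath it): 12/85 + 12/85 = 24/85; 1/5 + 1/5 = 2/5; 24/85 + 27/85 = 3/5; 2/5 + 3/5 = 1. Resulting codeword lengths (in the order the probabilities were given): (3, 2, 3, 2, 2). L_avg = sum(p_i * l_i) = 12/85*3 + 1/5*2 + 12/85*3 + 27/85*2 + 1/5*2 = 194/85 = 2.2824

2.2824 bits
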